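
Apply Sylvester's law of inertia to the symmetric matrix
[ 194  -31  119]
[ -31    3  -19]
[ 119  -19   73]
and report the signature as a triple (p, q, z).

step 0: pivot 194 → sign +
step 1: pivot -379/194 → sign −
step 2: pivot 2/379 → sign +
signature = (2, 1, 0)

Answer: (2, 1, 0)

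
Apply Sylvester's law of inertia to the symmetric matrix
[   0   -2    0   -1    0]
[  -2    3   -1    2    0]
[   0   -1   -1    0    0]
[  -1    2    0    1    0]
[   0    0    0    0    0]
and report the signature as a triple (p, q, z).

Answer: (1, 2, 2)

Derivation:
step 0: pivot 3 → sign +
step 1: pivot -4/3 → sign −
step 2: pivot -1 → sign −
step 3: row/col 3 already zero → sign 0
step 4: row/col 4 already zero → sign 0
signature = (1, 2, 2)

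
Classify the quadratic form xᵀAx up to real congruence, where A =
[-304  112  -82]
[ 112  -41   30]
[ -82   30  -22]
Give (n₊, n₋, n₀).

Answer: (1, 2, 0)

Derivation:
step 0: pivot -304 → sign −
step 1: pivot 5/19 → sign +
step 2: pivot -1/20 → sign −
signature = (1, 2, 0)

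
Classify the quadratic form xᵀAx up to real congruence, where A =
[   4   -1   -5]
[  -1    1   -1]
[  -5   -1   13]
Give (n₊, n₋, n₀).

step 0: pivot 4 → sign +
step 1: pivot 3/4 → sign +
step 2: row/col 2 already zero → sign 0
signature = (2, 0, 1)

Answer: (2, 0, 1)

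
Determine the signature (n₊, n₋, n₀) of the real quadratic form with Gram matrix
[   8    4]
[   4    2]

step 0: pivot 8 → sign +
step 1: row/col 1 already zero → sign 0
signature = (1, 0, 1)

Answer: (1, 0, 1)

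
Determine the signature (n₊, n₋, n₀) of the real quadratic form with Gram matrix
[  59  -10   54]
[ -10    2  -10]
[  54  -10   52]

Answer: (3, 0, 0)

Derivation:
step 0: pivot 59 → sign +
step 1: pivot 18/59 → sign +
step 2: pivot 2/9 → sign +
signature = (3, 0, 0)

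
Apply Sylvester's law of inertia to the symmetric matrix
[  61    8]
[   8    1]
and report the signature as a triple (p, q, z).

Answer: (1, 1, 0)

Derivation:
step 0: pivot 61 → sign +
step 1: pivot -3/61 → sign −
signature = (1, 1, 0)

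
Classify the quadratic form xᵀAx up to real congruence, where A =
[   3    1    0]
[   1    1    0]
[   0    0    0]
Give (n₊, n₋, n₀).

step 0: pivot 3 → sign +
step 1: pivot 2/3 → sign +
step 2: row/col 2 already zero → sign 0
signature = (2, 0, 1)

Answer: (2, 0, 1)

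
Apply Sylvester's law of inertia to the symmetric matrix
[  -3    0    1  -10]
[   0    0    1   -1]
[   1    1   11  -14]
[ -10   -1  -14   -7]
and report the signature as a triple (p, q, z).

Answer: (2, 2, 0)

Derivation:
step 0: pivot -3 → sign −
step 1: pivot 34/3 → sign +
step 2: pivot -3/34 → sign −
step 3: pivot 3 → sign +
signature = (2, 2, 0)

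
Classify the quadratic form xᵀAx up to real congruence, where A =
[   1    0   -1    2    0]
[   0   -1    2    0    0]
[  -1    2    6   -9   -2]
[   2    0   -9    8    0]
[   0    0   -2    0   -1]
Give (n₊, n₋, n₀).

Answer: (3, 2, 0)

Derivation:
step 0: pivot 1 → sign +
step 1: pivot -1 → sign −
step 2: pivot 9 → sign +
step 3: pivot -13/9 → sign −
step 4: pivot 3/13 → sign +
signature = (3, 2, 0)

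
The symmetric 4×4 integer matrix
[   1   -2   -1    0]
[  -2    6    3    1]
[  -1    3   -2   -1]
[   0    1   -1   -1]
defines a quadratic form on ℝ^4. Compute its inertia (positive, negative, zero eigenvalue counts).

Answer: (2, 2, 0)

Derivation:
step 0: pivot 1 → sign +
step 1: pivot 2 → sign +
step 2: pivot -7/2 → sign −
step 3: pivot -6/7 → sign −
signature = (2, 2, 0)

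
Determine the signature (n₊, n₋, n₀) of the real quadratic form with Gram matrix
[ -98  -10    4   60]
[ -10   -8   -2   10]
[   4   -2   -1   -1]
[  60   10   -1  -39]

Answer: (1, 3, 0)

Derivation:
step 0: pivot -98 → sign −
step 1: pivot -342/49 → sign −
step 2: pivot -1/171 → sign −
step 3: pivot 2 → sign +
signature = (1, 3, 0)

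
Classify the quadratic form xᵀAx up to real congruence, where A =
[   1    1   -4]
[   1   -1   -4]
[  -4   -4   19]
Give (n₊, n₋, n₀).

Answer: (2, 1, 0)

Derivation:
step 0: pivot 1 → sign +
step 1: pivot -2 → sign −
step 2: pivot 3 → sign +
signature = (2, 1, 0)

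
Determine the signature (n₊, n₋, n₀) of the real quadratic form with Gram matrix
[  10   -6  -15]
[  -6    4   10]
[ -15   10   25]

step 0: pivot 10 → sign +
step 1: pivot 2/5 → sign +
step 2: row/col 2 already zero → sign 0
signature = (2, 0, 1)

Answer: (2, 0, 1)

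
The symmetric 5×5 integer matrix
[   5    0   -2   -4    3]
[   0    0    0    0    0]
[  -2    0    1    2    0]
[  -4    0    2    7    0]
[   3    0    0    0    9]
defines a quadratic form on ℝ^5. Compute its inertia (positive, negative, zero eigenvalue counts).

Answer: (3, 0, 2)

Derivation:
step 0: pivot 5 → sign +
step 1: pivot 1/5 → sign +
step 2: pivot 3 → sign +
step 3: row/col 3 already zero → sign 0
step 4: row/col 4 already zero → sign 0
signature = (3, 0, 2)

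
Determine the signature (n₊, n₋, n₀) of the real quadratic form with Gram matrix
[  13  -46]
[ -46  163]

Answer: (2, 0, 0)

Derivation:
step 0: pivot 13 → sign +
step 1: pivot 3/13 → sign +
signature = (2, 0, 0)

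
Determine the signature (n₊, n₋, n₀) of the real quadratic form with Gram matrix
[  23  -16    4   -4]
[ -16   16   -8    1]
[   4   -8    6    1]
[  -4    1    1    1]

step 0: pivot 23 → sign +
step 1: pivot 112/23 → sign +
step 2: pivot -2/7 → sign −
step 3: pivot -3/16 → sign −
signature = (2, 2, 0)

Answer: (2, 2, 0)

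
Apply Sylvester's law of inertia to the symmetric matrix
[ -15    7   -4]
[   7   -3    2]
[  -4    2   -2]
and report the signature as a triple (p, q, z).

step 0: pivot -15 → sign −
step 1: pivot 4/15 → sign +
step 2: pivot -1 → sign −
signature = (1, 2, 0)

Answer: (1, 2, 0)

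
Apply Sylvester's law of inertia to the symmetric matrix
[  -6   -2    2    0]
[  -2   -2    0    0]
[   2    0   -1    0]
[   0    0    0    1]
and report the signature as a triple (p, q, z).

step 0: pivot -6 → sign −
step 1: pivot -4/3 → sign −
step 2: pivot 1 → sign +
step 3: row/col 3 already zero → sign 0
signature = (1, 2, 1)

Answer: (1, 2, 1)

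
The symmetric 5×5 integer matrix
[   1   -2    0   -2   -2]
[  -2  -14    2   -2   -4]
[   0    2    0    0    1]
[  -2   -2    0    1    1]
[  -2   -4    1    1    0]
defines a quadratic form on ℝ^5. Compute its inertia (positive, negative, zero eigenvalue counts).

step 0: pivot 1 → sign +
step 1: pivot -18 → sign −
step 2: pivot 2/9 → sign +
step 3: pivot -3 → sign −
step 4: pivot -1/2 → sign −
signature = (2, 3, 0)

Answer: (2, 3, 0)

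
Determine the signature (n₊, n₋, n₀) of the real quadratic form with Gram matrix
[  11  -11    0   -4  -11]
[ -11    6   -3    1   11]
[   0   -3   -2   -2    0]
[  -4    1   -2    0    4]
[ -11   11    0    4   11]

step 0: pivot 11 → sign +
step 1: pivot -5 → sign −
step 2: pivot -1/5 → sign −
step 3: pivot 6/11 → sign +
step 4: row/col 4 already zero → sign 0
signature = (2, 2, 1)

Answer: (2, 2, 1)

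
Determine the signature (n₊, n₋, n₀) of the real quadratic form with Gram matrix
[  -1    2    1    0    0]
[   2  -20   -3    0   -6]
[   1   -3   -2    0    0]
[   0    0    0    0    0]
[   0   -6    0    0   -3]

step 0: pivot -1 → sign −
step 1: pivot -16 → sign −
step 2: pivot -15/16 → sign −
step 3: pivot -3/5 → sign −
step 4: row/col 4 already zero → sign 0
signature = (0, 4, 1)

Answer: (0, 4, 1)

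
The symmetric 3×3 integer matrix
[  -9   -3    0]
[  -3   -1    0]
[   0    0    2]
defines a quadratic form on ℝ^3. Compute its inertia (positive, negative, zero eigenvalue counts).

Answer: (1, 1, 1)

Derivation:
step 0: pivot -9 → sign −
step 1: pivot 2 → sign +
step 2: row/col 2 already zero → sign 0
signature = (1, 1, 1)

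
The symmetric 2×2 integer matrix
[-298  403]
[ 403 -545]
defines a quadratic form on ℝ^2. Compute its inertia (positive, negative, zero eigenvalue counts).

Answer: (0, 2, 0)

Derivation:
step 0: pivot -298 → sign −
step 1: pivot -1/298 → sign −
signature = (0, 2, 0)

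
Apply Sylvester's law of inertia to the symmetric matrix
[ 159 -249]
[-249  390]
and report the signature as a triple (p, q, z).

step 0: pivot 159 → sign +
step 1: pivot 3/53 → sign +
signature = (2, 0, 0)

Answer: (2, 0, 0)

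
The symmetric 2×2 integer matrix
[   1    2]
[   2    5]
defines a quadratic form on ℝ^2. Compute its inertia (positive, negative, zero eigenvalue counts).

step 0: pivot 1 → sign +
step 1: pivot 1 → sign +
signature = (2, 0, 0)

Answer: (2, 0, 0)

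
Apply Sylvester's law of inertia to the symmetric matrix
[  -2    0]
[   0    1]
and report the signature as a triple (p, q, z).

Answer: (1, 1, 0)

Derivation:
step 0: pivot -2 → sign −
step 1: pivot 1 → sign +
signature = (1, 1, 0)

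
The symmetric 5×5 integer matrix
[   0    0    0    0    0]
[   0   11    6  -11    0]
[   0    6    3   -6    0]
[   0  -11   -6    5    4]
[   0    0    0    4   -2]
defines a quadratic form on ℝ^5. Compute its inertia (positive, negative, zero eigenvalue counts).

step 0: pivot 11 → sign +
step 1: pivot -3/11 → sign −
step 2: pivot -6 → sign −
step 3: pivot 2/3 → sign +
step 4: row/col 4 already zero → sign 0
signature = (2, 2, 1)

Answer: (2, 2, 1)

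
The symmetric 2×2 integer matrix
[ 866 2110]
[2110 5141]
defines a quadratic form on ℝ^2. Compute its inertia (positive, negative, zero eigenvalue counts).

Answer: (2, 0, 0)

Derivation:
step 0: pivot 866 → sign +
step 1: pivot 3/433 → sign +
signature = (2, 0, 0)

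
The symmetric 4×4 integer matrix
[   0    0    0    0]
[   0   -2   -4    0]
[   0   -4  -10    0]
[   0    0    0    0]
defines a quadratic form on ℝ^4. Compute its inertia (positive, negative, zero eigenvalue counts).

Answer: (0, 2, 2)

Derivation:
step 0: pivot -2 → sign −
step 1: pivot -2 → sign −
step 2: row/col 2 already zero → sign 0
step 3: row/col 3 already zero → sign 0
signature = (0, 2, 2)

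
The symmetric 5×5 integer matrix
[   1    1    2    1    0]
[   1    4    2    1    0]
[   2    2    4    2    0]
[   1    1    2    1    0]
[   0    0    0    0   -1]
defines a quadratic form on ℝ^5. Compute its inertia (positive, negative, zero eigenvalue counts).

Answer: (2, 1, 2)

Derivation:
step 0: pivot 1 → sign +
step 1: pivot 3 → sign +
step 2: pivot -1 → sign −
step 3: row/col 3 already zero → sign 0
step 4: row/col 4 already zero → sign 0
signature = (2, 1, 2)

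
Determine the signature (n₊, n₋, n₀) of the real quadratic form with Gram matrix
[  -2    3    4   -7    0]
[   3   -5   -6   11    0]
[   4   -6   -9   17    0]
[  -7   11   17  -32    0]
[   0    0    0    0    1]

step 0: pivot -2 → sign −
step 1: pivot -1/2 → sign −
step 2: pivot -1 → sign −
step 3: pivot 2 → sign +
step 4: pivot 1 → sign +
signature = (2, 3, 0)

Answer: (2, 3, 0)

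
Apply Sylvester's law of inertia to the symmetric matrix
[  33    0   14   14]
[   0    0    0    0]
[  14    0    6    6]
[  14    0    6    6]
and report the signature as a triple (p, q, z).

Answer: (2, 0, 2)

Derivation:
step 0: pivot 33 → sign +
step 1: pivot 2/33 → sign +
step 2: row/col 2 already zero → sign 0
step 3: row/col 3 already zero → sign 0
signature = (2, 0, 2)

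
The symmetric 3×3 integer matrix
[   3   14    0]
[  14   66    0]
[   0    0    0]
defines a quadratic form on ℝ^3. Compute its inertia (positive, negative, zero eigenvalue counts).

step 0: pivot 3 → sign +
step 1: pivot 2/3 → sign +
step 2: row/col 2 already zero → sign 0
signature = (2, 0, 1)

Answer: (2, 0, 1)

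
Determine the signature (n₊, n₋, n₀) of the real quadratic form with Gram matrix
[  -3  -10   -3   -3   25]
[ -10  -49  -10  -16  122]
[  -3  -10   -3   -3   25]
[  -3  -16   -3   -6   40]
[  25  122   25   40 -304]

Answer: (0, 4, 1)

Derivation:
step 0: pivot -3 → sign −
step 1: pivot -47/3 → sign −
step 2: pivot -33/47 → sign −
step 3: pivot -2/11 → sign −
step 4: row/col 4 already zero → sign 0
signature = (0, 4, 1)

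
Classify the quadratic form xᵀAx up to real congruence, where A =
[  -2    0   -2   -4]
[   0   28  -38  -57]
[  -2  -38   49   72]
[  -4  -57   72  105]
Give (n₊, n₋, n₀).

Answer: (2, 2, 0)

Derivation:
step 0: pivot -2 → sign −
step 1: pivot 28 → sign +
step 2: pivot -4/7 → sign −
step 3: pivot 3/16 → sign +
signature = (2, 2, 0)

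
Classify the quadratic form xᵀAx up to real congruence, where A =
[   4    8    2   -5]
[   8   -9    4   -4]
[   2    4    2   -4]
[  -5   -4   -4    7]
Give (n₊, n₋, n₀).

Answer: (2, 2, 0)

Derivation:
step 0: pivot 4 → sign +
step 1: pivot -25 → sign −
step 2: pivot 1 → sign +
step 3: pivot -3/50 → sign −
signature = (2, 2, 0)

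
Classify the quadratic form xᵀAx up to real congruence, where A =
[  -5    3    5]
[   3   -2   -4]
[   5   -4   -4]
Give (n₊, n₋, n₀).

step 0: pivot -5 → sign −
step 1: pivot -1/5 → sign −
step 2: pivot 6 → sign +
signature = (1, 2, 0)

Answer: (1, 2, 0)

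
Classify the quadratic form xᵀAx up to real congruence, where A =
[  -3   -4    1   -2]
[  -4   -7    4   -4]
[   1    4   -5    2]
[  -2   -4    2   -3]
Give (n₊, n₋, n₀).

step 0: pivot -3 → sign −
step 1: pivot -5/3 → sign −
step 2: pivot -2/5 → sign −
step 3: pivot 1 → sign +
signature = (1, 3, 0)

Answer: (1, 3, 0)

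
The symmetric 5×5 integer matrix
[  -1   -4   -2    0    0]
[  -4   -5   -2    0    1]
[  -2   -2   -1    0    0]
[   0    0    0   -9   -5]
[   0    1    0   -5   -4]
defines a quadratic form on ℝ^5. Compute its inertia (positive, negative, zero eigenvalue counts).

Answer: (1, 4, 0)

Derivation:
step 0: pivot -1 → sign −
step 1: pivot 11 → sign +
step 2: pivot -3/11 → sign −
step 3: pivot -9 → sign −
step 4: pivot -2/9 → sign −
signature = (1, 4, 0)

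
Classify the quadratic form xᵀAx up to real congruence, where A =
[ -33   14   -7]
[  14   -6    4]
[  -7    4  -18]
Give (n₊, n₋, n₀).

step 0: pivot -33 → sign −
step 1: pivot -2/33 → sign −
step 2: pivot 1 → sign +
signature = (1, 2, 0)

Answer: (1, 2, 0)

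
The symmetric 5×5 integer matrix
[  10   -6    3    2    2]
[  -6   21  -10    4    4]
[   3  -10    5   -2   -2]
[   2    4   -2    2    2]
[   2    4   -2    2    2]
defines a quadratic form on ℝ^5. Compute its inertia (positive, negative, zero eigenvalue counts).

step 0: pivot 10 → sign +
step 1: pivot 87/5 → sign +
step 2: pivot 41/174 → sign +
step 3: pivot -2/41 → sign −
step 4: row/col 4 already zero → sign 0
signature = (3, 1, 1)

Answer: (3, 1, 1)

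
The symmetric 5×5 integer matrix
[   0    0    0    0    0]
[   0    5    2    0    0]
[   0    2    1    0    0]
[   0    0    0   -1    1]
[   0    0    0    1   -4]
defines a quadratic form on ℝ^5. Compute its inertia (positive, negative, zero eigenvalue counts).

Answer: (2, 2, 1)

Derivation:
step 0: pivot 5 → sign +
step 1: pivot 1/5 → sign +
step 2: pivot -1 → sign −
step 3: pivot -3 → sign −
step 4: row/col 4 already zero → sign 0
signature = (2, 2, 1)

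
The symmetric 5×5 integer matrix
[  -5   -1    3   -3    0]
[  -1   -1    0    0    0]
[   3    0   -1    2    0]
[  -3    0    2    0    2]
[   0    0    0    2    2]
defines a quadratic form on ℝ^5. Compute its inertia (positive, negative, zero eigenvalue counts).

Answer: (3, 2, 0)

Derivation:
step 0: pivot -5 → sign −
step 1: pivot -4/5 → sign −
step 2: pivot 5/4 → sign +
step 3: pivot 11/5 → sign +
step 4: pivot 2/11 → sign +
signature = (3, 2, 0)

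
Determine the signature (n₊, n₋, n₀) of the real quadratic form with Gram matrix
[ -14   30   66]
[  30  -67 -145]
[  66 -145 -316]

step 0: pivot -14 → sign −
step 1: pivot -19/7 → sign −
step 2: pivot -3/19 → sign −
signature = (0, 3, 0)

Answer: (0, 3, 0)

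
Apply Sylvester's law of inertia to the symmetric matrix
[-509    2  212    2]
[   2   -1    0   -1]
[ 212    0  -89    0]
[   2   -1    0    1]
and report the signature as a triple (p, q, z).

step 0: pivot -509 → sign −
step 1: pivot -505/509 → sign −
step 2: pivot -1/505 → sign −
step 3: pivot 2 → sign +
signature = (1, 3, 0)

Answer: (1, 3, 0)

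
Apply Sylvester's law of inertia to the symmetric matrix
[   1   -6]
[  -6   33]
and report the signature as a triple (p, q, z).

step 0: pivot 1 → sign +
step 1: pivot -3 → sign −
signature = (1, 1, 0)

Answer: (1, 1, 0)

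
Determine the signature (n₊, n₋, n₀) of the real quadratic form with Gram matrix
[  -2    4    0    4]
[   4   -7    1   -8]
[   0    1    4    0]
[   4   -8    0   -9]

Answer: (2, 2, 0)

Derivation:
step 0: pivot -2 → sign −
step 1: pivot 1 → sign +
step 2: pivot 3 → sign +
step 3: pivot -1 → sign −
signature = (2, 2, 0)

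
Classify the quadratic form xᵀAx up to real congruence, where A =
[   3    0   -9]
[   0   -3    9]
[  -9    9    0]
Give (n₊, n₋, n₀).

Answer: (1, 1, 1)

Derivation:
step 0: pivot 3 → sign +
step 1: pivot -3 → sign −
step 2: row/col 2 already zero → sign 0
signature = (1, 1, 1)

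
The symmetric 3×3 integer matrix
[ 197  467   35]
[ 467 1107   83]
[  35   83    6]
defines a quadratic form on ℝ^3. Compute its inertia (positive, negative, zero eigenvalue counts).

Answer: (1, 2, 0)

Derivation:
step 0: pivot 197 → sign +
step 1: pivot -10/197 → sign −
step 2: pivot -1/5 → sign −
signature = (1, 2, 0)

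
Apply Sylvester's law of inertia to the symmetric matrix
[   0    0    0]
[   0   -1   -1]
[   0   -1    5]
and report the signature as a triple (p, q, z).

step 0: pivot -1 → sign −
step 1: pivot 6 → sign +
step 2: row/col 2 already zero → sign 0
signature = (1, 1, 1)

Answer: (1, 1, 1)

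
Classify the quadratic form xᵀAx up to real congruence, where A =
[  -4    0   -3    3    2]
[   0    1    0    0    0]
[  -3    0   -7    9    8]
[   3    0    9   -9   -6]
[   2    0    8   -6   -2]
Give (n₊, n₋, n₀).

Answer: (2, 2, 1)

Derivation:
step 0: pivot -4 → sign −
step 1: pivot 1 → sign +
step 2: pivot -19/4 → sign −
step 3: pivot 54/19 → sign +
step 4: row/col 4 already zero → sign 0
signature = (2, 2, 1)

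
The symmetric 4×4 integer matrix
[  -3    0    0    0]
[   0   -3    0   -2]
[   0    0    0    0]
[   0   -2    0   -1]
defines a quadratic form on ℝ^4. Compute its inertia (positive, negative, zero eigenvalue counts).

step 0: pivot -3 → sign −
step 1: pivot -3 → sign −
step 2: pivot 1/3 → sign +
step 3: row/col 3 already zero → sign 0
signature = (1, 2, 1)

Answer: (1, 2, 1)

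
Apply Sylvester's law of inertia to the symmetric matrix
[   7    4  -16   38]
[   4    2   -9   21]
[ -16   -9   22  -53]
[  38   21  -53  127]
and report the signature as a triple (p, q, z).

Answer: (1, 3, 0)

Derivation:
step 0: pivot 7 → sign +
step 1: pivot -2/7 → sign −
step 2: pivot -29/2 → sign −
step 3: pivot -3/29 → sign −
signature = (1, 3, 0)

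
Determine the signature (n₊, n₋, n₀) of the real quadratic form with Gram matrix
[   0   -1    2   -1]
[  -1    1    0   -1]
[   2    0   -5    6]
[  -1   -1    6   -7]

step 0: pivot 1 → sign +
step 1: pivot -1 → sign −
step 2: pivot -1 → sign −
step 3: row/col 3 already zero → sign 0
signature = (1, 2, 1)

Answer: (1, 2, 1)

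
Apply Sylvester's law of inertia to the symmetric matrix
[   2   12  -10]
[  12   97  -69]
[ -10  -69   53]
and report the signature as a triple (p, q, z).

step 0: pivot 2 → sign +
step 1: pivot 25 → sign +
step 2: pivot -6/25 → sign −
signature = (2, 1, 0)

Answer: (2, 1, 0)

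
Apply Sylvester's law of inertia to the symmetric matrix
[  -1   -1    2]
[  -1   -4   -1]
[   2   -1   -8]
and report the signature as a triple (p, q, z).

step 0: pivot -1 → sign −
step 1: pivot -3 → sign −
step 2: pivot -1 → sign −
signature = (0, 3, 0)

Answer: (0, 3, 0)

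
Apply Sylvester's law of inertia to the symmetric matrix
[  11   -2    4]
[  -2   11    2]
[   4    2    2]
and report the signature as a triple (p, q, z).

Answer: (2, 1, 0)

Derivation:
step 0: pivot 11 → sign +
step 1: pivot 117/11 → sign +
step 2: pivot -2/13 → sign −
signature = (2, 1, 0)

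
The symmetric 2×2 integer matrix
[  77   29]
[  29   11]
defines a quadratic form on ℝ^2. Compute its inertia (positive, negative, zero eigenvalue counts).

Answer: (2, 0, 0)

Derivation:
step 0: pivot 77 → sign +
step 1: pivot 6/77 → sign +
signature = (2, 0, 0)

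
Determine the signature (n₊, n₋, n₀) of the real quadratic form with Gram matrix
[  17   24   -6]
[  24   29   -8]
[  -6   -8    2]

Answer: (1, 2, 0)

Derivation:
step 0: pivot 17 → sign +
step 1: pivot -83/17 → sign −
step 2: pivot -6/83 → sign −
signature = (1, 2, 0)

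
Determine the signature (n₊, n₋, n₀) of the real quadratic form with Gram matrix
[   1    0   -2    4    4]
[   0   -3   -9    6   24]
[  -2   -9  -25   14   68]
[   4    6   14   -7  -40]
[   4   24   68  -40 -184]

Answer: (1, 3, 1)

Derivation:
step 0: pivot 1 → sign +
step 1: pivot -3 → sign −
step 2: pivot -2 → sign −
step 3: pivot -3 → sign −
step 4: row/col 4 already zero → sign 0
signature = (1, 3, 1)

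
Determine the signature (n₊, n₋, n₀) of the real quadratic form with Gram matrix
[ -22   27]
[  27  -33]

Answer: (1, 1, 0)

Derivation:
step 0: pivot -22 → sign −
step 1: pivot 3/22 → sign +
signature = (1, 1, 0)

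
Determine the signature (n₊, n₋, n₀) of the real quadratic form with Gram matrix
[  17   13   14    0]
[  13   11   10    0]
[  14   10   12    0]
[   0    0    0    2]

step 0: pivot 17 → sign +
step 1: pivot 18/17 → sign +
step 2: pivot 2 → sign +
step 3: row/col 3 already zero → sign 0
signature = (3, 0, 1)

Answer: (3, 0, 1)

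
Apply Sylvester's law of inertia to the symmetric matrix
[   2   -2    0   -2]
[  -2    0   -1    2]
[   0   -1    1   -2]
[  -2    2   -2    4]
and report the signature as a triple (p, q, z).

step 0: pivot 2 → sign +
step 1: pivot -2 → sign −
step 2: pivot 3/2 → sign +
step 3: pivot -2/3 → sign −
signature = (2, 2, 0)

Answer: (2, 2, 0)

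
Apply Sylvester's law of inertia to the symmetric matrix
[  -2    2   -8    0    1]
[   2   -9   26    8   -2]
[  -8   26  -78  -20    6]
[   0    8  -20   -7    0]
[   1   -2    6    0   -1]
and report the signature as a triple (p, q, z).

step 0: pivot -2 → sign −
step 1: pivot -7 → sign −
step 2: pivot 2/7 → sign +
step 3: pivot 1 → sign +
step 4: pivot -3/2 → sign −
signature = (2, 3, 0)

Answer: (2, 3, 0)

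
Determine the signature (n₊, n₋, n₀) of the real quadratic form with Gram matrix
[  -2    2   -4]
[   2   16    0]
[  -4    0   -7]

Answer: (2, 1, 0)

Derivation:
step 0: pivot -2 → sign −
step 1: pivot 18 → sign +
step 2: pivot 1/9 → sign +
signature = (2, 1, 0)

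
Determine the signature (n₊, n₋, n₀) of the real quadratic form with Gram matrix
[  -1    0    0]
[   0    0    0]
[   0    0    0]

step 0: pivot -1 → sign −
step 1: row/col 1 already zero → sign 0
step 2: row/col 2 already zero → sign 0
signature = (0, 1, 2)

Answer: (0, 1, 2)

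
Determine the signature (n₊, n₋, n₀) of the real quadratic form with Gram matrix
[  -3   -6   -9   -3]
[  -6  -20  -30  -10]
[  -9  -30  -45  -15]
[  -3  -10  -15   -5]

Answer: (0, 2, 2)

Derivation:
step 0: pivot -3 → sign −
step 1: pivot -8 → sign −
step 2: row/col 2 already zero → sign 0
step 3: row/col 3 already zero → sign 0
signature = (0, 2, 2)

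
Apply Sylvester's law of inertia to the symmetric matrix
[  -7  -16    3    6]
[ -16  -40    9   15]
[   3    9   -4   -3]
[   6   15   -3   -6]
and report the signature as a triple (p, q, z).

Answer: (0, 4, 0)

Derivation:
step 0: pivot -7 → sign −
step 1: pivot -24/7 → sign −
step 2: pivot -11/8 → sign −
step 3: pivot -3/11 → sign −
signature = (0, 4, 0)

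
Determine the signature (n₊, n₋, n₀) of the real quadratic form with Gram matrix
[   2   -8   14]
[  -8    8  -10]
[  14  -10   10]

Answer: (2, 1, 0)

Derivation:
step 0: pivot 2 → sign +
step 1: pivot -24 → sign −
step 2: pivot 1/6 → sign +
signature = (2, 1, 0)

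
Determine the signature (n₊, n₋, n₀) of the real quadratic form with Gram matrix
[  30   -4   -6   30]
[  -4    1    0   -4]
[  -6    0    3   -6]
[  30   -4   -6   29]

step 0: pivot 30 → sign +
step 1: pivot 7/15 → sign +
step 2: pivot 3/7 → sign +
step 3: pivot -1 → sign −
signature = (3, 1, 0)

Answer: (3, 1, 0)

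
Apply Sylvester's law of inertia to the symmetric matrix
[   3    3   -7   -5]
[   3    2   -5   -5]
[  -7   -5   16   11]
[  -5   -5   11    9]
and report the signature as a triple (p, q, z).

step 0: pivot 3 → sign +
step 1: pivot -1 → sign −
step 2: pivot 11/3 → sign +
step 3: pivot 6/11 → sign +
signature = (3, 1, 0)

Answer: (3, 1, 0)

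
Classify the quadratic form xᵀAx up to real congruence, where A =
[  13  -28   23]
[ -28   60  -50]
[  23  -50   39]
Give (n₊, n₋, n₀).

step 0: pivot 13 → sign +
step 1: pivot -4/13 → sign −
step 2: pivot -1 → sign −
signature = (1, 2, 0)

Answer: (1, 2, 0)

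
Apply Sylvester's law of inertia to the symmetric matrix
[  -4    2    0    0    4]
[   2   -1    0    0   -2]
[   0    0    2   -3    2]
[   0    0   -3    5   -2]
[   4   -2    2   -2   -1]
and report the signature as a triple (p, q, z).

step 0: pivot -4 → sign −
step 1: pivot 2 → sign +
step 2: pivot 1/2 → sign +
step 3: pivot -1 → sign −
step 4: row/col 4 already zero → sign 0
signature = (2, 2, 1)

Answer: (2, 2, 1)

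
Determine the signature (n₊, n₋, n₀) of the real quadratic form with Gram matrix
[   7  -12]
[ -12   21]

step 0: pivot 7 → sign +
step 1: pivot 3/7 → sign +
signature = (2, 0, 0)

Answer: (2, 0, 0)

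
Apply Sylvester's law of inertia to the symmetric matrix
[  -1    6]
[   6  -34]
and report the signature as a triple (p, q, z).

Answer: (1, 1, 0)

Derivation:
step 0: pivot -1 → sign −
step 1: pivot 2 → sign +
signature = (1, 1, 0)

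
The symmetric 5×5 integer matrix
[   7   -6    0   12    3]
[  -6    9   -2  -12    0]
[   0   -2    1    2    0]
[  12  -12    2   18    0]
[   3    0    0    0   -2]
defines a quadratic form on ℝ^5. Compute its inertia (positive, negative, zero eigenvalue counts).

step 0: pivot 7 → sign +
step 1: pivot 27/7 → sign +
step 2: pivot -1/27 → sign −
step 3: pivot 30 → sign +
step 4: pivot -1/5 → sign −
signature = (3, 2, 0)

Answer: (3, 2, 0)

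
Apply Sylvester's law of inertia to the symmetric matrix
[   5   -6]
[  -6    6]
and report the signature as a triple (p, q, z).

Answer: (1, 1, 0)

Derivation:
step 0: pivot 5 → sign +
step 1: pivot -6/5 → sign −
signature = (1, 1, 0)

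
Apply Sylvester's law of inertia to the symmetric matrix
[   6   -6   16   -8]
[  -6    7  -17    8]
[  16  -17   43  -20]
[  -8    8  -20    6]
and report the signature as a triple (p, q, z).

step 0: pivot 6 → sign +
step 1: pivot 1 → sign +
step 2: pivot -2/3 → sign −
step 3: pivot -2 → sign −
signature = (2, 2, 0)

Answer: (2, 2, 0)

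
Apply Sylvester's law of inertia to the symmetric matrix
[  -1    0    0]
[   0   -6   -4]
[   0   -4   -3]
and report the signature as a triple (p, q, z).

Answer: (0, 3, 0)

Derivation:
step 0: pivot -1 → sign −
step 1: pivot -6 → sign −
step 2: pivot -1/3 → sign −
signature = (0, 3, 0)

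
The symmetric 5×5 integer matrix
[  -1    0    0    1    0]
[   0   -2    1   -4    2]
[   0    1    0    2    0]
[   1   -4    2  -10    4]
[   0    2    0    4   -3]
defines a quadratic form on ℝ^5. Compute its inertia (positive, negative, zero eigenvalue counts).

step 0: pivot -1 → sign −
step 1: pivot -2 → sign −
step 2: pivot 1/2 → sign +
step 3: pivot -1 → sign −
step 4: pivot -3 → sign −
signature = (1, 4, 0)

Answer: (1, 4, 0)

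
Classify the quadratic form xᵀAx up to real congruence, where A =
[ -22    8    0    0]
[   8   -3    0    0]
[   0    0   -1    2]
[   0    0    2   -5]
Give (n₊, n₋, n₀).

step 0: pivot -22 → sign −
step 1: pivot -1/11 → sign −
step 2: pivot -1 → sign −
step 3: pivot -1 → sign −
signature = (0, 4, 0)

Answer: (0, 4, 0)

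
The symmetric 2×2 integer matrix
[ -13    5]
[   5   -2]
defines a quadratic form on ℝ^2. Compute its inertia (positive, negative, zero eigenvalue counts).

Answer: (0, 2, 0)

Derivation:
step 0: pivot -13 → sign −
step 1: pivot -1/13 → sign −
signature = (0, 2, 0)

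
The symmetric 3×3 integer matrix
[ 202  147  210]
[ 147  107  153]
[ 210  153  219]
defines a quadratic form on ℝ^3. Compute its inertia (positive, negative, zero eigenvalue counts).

step 0: pivot 202 → sign +
step 1: pivot 5/202 → sign +
step 2: pivot -3/5 → sign −
signature = (2, 1, 0)

Answer: (2, 1, 0)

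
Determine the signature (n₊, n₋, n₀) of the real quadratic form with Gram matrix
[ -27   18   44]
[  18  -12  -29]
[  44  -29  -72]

step 0: pivot -27 → sign −
step 1: pivot -8/27 → sign −
step 2: pivot 3/8 → sign +
signature = (1, 2, 0)

Answer: (1, 2, 0)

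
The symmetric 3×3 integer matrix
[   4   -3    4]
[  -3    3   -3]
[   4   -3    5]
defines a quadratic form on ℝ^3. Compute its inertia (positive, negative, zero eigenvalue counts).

step 0: pivot 4 → sign +
step 1: pivot 3/4 → sign +
step 2: pivot 1 → sign +
signature = (3, 0, 0)

Answer: (3, 0, 0)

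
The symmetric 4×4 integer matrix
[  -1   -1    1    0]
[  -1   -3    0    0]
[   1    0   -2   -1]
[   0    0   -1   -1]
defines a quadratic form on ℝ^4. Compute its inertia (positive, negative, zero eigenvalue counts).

Answer: (1, 3, 0)

Derivation:
step 0: pivot -1 → sign −
step 1: pivot -2 → sign −
step 2: pivot -1/2 → sign −
step 3: pivot 1 → sign +
signature = (1, 3, 0)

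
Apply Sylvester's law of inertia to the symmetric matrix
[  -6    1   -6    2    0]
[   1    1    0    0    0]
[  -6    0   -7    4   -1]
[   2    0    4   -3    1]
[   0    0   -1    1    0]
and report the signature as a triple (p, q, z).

Answer: (3, 2, 0)

Derivation:
step 0: pivot -6 → sign −
step 1: pivot 7/6 → sign +
step 2: pivot -13/7 → sign −
step 3: pivot 5/13 → sign +
step 4: pivot 2/5 → sign +
signature = (3, 2, 0)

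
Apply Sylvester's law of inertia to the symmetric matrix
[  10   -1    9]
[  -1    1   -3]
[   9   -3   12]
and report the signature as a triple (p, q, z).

Answer: (2, 1, 0)

Derivation:
step 0: pivot 10 → sign +
step 1: pivot 9/10 → sign +
step 2: pivot -1 → sign −
signature = (2, 1, 0)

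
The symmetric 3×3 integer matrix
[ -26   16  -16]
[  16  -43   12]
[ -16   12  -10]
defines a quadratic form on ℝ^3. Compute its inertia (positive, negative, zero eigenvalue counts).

Answer: (0, 3, 0)

Derivation:
step 0: pivot -26 → sign −
step 1: pivot -431/13 → sign −
step 2: pivot -6/431 → sign −
signature = (0, 3, 0)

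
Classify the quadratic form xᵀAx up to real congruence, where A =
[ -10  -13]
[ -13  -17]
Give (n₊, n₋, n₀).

Answer: (0, 2, 0)

Derivation:
step 0: pivot -10 → sign −
step 1: pivot -1/10 → sign −
signature = (0, 2, 0)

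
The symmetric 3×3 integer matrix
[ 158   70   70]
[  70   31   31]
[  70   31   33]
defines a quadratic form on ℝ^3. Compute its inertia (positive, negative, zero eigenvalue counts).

step 0: pivot 158 → sign +
step 1: pivot -1/79 → sign −
step 2: pivot 2 → sign +
signature = (2, 1, 0)

Answer: (2, 1, 0)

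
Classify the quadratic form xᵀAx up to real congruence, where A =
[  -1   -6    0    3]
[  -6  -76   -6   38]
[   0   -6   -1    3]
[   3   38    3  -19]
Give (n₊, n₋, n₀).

step 0: pivot -1 → sign −
step 1: pivot -40 → sign −
step 2: pivot -1/10 → sign −
step 3: row/col 3 already zero → sign 0
signature = (0, 3, 1)

Answer: (0, 3, 1)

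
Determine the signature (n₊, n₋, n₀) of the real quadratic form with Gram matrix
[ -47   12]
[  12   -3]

Answer: (1, 1, 0)

Derivation:
step 0: pivot -47 → sign −
step 1: pivot 3/47 → sign +
signature = (1, 1, 0)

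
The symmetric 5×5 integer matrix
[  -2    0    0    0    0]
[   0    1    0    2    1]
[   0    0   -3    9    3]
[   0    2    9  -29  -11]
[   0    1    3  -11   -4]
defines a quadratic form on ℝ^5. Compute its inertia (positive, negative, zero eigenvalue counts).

Answer: (2, 3, 0)

Derivation:
step 0: pivot -2 → sign −
step 1: pivot 1 → sign +
step 2: pivot -3 → sign −
step 3: pivot -6 → sign −
step 4: pivot 2/3 → sign +
signature = (2, 3, 0)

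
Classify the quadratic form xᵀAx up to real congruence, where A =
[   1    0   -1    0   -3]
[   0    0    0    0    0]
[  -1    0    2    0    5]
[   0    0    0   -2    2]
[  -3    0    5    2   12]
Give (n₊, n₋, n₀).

step 0: pivot 1 → sign +
step 1: pivot 1 → sign +
step 2: pivot -2 → sign −
step 3: pivot 1 → sign +
step 4: row/col 4 already zero → sign 0
signature = (3, 1, 1)

Answer: (3, 1, 1)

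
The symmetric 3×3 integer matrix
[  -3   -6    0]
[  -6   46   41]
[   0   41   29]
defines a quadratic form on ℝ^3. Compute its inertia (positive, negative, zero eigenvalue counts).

Answer: (2, 1, 0)

Derivation:
step 0: pivot -3 → sign −
step 1: pivot 58 → sign +
step 2: pivot 1/58 → sign +
signature = (2, 1, 0)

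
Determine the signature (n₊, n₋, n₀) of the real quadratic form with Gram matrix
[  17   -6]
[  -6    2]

step 0: pivot 17 → sign +
step 1: pivot -2/17 → sign −
signature = (1, 1, 0)

Answer: (1, 1, 0)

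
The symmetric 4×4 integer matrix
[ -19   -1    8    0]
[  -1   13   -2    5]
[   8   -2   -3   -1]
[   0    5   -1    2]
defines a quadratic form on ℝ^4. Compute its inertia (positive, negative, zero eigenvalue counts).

Answer: (2, 2, 0)

Derivation:
step 0: pivot -19 → sign −
step 1: pivot 248/19 → sign +
step 2: pivot -5/62 → sign −
step 3: pivot 3/20 → sign +
signature = (2, 2, 0)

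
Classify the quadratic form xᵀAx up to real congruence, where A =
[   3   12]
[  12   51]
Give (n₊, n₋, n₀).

step 0: pivot 3 → sign +
step 1: pivot 3 → sign +
signature = (2, 0, 0)

Answer: (2, 0, 0)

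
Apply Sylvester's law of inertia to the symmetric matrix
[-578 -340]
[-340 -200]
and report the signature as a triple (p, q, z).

step 0: pivot -578 → sign −
step 1: row/col 1 already zero → sign 0
signature = (0, 1, 1)

Answer: (0, 1, 1)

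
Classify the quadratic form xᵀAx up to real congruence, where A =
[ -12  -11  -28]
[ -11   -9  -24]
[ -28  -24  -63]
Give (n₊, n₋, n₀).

Answer: (1, 2, 0)

Derivation:
step 0: pivot -12 → sign −
step 1: pivot 13/12 → sign +
step 2: pivot -3/13 → sign −
signature = (1, 2, 0)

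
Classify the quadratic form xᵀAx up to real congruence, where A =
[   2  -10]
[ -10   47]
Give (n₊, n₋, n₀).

Answer: (1, 1, 0)

Derivation:
step 0: pivot 2 → sign +
step 1: pivot -3 → sign −
signature = (1, 1, 0)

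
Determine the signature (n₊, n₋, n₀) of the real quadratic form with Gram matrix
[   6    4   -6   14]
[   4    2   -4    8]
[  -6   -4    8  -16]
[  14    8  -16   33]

Answer: (3, 1, 0)

Derivation:
step 0: pivot 6 → sign +
step 1: pivot -2/3 → sign −
step 2: pivot 2 → sign +
step 3: pivot 1 → sign +
signature = (3, 1, 0)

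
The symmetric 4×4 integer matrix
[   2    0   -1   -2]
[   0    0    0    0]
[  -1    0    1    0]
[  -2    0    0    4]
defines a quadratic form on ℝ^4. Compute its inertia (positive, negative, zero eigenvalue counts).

Answer: (2, 0, 2)

Derivation:
step 0: pivot 2 → sign +
step 1: pivot 1/2 → sign +
step 2: row/col 2 already zero → sign 0
step 3: row/col 3 already zero → sign 0
signature = (2, 0, 2)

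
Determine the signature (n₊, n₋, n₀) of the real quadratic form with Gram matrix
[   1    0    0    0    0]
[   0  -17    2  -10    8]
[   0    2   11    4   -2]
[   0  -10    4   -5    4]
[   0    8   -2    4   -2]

step 0: pivot 1 → sign +
step 1: pivot -17 → sign −
step 2: pivot 191/17 → sign +
step 3: pivot 33/191 → sign +
step 4: pivot 6/11 → sign +
signature = (4, 1, 0)

Answer: (4, 1, 0)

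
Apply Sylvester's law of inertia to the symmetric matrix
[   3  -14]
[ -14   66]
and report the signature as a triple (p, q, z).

Answer: (2, 0, 0)

Derivation:
step 0: pivot 3 → sign +
step 1: pivot 2/3 → sign +
signature = (2, 0, 0)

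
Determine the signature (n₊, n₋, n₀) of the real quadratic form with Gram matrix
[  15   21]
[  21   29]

step 0: pivot 15 → sign +
step 1: pivot -2/5 → sign −
signature = (1, 1, 0)

Answer: (1, 1, 0)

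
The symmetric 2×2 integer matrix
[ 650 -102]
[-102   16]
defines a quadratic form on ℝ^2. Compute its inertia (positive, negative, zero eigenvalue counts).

Answer: (1, 1, 0)

Derivation:
step 0: pivot 650 → sign +
step 1: pivot -2/325 → sign −
signature = (1, 1, 0)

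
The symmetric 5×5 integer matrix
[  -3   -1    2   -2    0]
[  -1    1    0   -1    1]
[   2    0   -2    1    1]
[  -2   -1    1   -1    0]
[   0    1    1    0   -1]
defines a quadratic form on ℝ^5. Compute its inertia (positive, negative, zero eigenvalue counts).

Answer: (2, 2, 1)

Derivation:
step 0: pivot -3 → sign −
step 1: pivot 4/3 → sign +
step 2: pivot -1 → sign −
step 3: pivot 1/2 → sign +
step 4: row/col 4 already zero → sign 0
signature = (2, 2, 1)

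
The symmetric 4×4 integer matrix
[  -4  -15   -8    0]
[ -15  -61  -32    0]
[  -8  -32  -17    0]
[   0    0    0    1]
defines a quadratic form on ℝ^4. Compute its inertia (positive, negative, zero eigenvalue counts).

Answer: (1, 3, 0)

Derivation:
step 0: pivot -4 → sign −
step 1: pivot -19/4 → sign −
step 2: pivot -3/19 → sign −
step 3: pivot 1 → sign +
signature = (1, 3, 0)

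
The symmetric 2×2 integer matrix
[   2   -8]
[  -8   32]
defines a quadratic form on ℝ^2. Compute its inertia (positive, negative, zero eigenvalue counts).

Answer: (1, 0, 1)

Derivation:
step 0: pivot 2 → sign +
step 1: row/col 1 already zero → sign 0
signature = (1, 0, 1)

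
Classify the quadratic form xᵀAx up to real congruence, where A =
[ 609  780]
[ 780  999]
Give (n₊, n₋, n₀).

Answer: (1, 1, 0)

Derivation:
step 0: pivot 609 → sign +
step 1: pivot -3/203 → sign −
signature = (1, 1, 0)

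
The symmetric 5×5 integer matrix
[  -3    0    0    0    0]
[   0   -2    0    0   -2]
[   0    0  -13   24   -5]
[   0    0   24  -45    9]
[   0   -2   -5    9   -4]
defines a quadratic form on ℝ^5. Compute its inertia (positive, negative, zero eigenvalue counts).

step 0: pivot -3 → sign −
step 1: pivot -2 → sign −
step 2: pivot -13 → sign −
step 3: pivot -9/13 → sign −
step 4: row/col 4 already zero → sign 0
signature = (0, 4, 1)

Answer: (0, 4, 1)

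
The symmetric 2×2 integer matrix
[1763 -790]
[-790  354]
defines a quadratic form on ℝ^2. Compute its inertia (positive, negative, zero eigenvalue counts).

step 0: pivot 1763 → sign +
step 1: pivot 2/1763 → sign +
signature = (2, 0, 0)

Answer: (2, 0, 0)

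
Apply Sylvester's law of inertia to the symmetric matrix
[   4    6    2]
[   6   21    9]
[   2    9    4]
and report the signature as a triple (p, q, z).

Answer: (2, 0, 1)

Derivation:
step 0: pivot 4 → sign +
step 1: pivot 12 → sign +
step 2: row/col 2 already zero → sign 0
signature = (2, 0, 1)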